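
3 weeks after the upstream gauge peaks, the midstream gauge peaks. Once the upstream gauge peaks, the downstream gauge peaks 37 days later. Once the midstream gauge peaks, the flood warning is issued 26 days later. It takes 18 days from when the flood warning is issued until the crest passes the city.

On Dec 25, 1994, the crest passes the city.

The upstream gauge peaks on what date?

The crest passes the city: Dec 25, 1994.
The flood warning is issued: Dec 25, 1994 − 18 days = Dec 7, 1994.
The midstream gauge peaks: Dec 7, 1994 − 26 days = Nov 11, 1994.
The upstream gauge peaks: Nov 11, 1994 − 3 weeks = Oct 21, 1994.

Oct 21, 1994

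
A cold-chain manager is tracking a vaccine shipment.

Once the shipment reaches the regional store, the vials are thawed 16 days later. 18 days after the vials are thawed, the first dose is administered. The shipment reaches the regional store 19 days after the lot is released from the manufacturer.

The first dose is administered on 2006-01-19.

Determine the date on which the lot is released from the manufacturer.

2005-11-27

The first dose is administered: Jan 19, 2006.
The vials are thawed: Jan 19, 2006 − 18 days = Jan 1, 2006.
The shipment reaches the regional store: Jan 1, 2006 − 16 days = Dec 16, 2005.
The lot is released from the manufacturer: Dec 16, 2005 − 19 days = Nov 27, 2005.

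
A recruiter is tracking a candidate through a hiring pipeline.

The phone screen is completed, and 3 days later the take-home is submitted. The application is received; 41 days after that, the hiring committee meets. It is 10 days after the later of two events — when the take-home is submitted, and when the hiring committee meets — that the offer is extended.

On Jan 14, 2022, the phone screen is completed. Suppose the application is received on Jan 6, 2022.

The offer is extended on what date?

The phone screen is completed: Jan 14, 2022.
The take-home is submitted: Jan 14, 2022 + 3 days = Jan 17, 2022.
The application is received: Jan 6, 2022.
The hiring committee meets: Jan 6, 2022 + 41 days = Feb 16, 2022.
Both prerequisites met — the take-home is submitted (Jan 17, 2022), the hiring committee meets (Feb 16, 2022); the later is Feb 16, 2022.
The offer is extended: Feb 16, 2022 + 10 days = Feb 26, 2022.

Feb 26, 2022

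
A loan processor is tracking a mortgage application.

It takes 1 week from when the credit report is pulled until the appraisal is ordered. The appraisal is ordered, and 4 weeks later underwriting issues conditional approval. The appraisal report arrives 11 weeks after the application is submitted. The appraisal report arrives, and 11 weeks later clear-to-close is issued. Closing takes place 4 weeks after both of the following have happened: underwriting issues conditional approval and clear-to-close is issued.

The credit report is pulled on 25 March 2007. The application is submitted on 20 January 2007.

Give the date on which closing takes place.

The credit report is pulled: Mar 25, 2007.
The appraisal is ordered: Mar 25, 2007 + 1 week = Apr 1, 2007.
Underwriting issues conditional approval: Apr 1, 2007 + 4 weeks = Apr 29, 2007.
The application is submitted: Jan 20, 2007.
The appraisal report arrives: Jan 20, 2007 + 11 weeks = Apr 7, 2007.
Clear-to-close is issued: Apr 7, 2007 + 11 weeks = Jun 23, 2007.
Both prerequisites met — underwriting issues conditional approval (Apr 29, 2007), clear-to-close is issued (Jun 23, 2007); the later is Jun 23, 2007.
Closing takes place: Jun 23, 2007 + 4 weeks = Jul 21, 2007.

21 July 2007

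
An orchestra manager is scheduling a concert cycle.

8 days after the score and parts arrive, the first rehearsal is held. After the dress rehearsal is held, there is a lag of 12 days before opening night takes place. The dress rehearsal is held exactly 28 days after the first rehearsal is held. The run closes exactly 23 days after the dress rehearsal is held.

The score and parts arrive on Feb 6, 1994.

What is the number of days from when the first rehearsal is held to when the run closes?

Causal path: the first rehearsal is held → the dress rehearsal is held → the run closes.
Total delay along the path: 28 + 23 = 51 days.

51 days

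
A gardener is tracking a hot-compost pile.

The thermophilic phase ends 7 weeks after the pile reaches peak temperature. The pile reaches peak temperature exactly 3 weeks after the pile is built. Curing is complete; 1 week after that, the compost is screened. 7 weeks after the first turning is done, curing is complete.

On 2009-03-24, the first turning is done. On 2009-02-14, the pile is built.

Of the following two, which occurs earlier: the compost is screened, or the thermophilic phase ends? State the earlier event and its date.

The thermophilic phase ends — 2009-04-25

The first turning is done: Mar 24, 2009.
Curing is complete: Mar 24, 2009 + 7 weeks = May 12, 2009.
The compost is screened: May 12, 2009 + 1 week = May 19, 2009.
The pile is built: Feb 14, 2009.
The pile reaches peak temperature: Feb 14, 2009 + 3 weeks = Mar 7, 2009.
The thermophilic phase ends: Mar 7, 2009 + 7 weeks = Apr 25, 2009.
Comparing: the compost is screened on May 19, 2009 vs the thermophilic phase ends on Apr 25, 2009. Earlier: the thermophilic phase ends.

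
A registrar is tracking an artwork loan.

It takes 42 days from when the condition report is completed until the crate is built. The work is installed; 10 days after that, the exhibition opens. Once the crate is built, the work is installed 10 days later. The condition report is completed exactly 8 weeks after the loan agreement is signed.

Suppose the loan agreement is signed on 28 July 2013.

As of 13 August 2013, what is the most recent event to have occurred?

The loan agreement is signed

The loan agreement is signed: Jul 28, 2013.
The condition report is completed: Jul 28, 2013 + 8 weeks = Sep 22, 2013.
The crate is built: Sep 22, 2013 + 42 days = Nov 3, 2013.
The work is installed: Nov 3, 2013 + 10 days = Nov 13, 2013.
The exhibition opens: Nov 13, 2013 + 10 days = Nov 23, 2013.
Aug 13, 2013 falls between when the loan agreement is signed (Jul 28, 2013) and when the condition report is completed (Sep 22, 2013).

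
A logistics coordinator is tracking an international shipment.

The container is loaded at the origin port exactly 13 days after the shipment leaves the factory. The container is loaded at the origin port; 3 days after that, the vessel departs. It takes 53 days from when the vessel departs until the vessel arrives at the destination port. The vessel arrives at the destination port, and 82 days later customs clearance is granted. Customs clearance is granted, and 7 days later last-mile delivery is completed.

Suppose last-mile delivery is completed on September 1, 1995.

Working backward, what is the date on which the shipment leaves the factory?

March 27, 1995

Last-mile delivery is completed: Sep 1, 1995.
Customs clearance is granted: Sep 1, 1995 − 7 days = Aug 25, 1995.
The vessel arrives at the destination port: Aug 25, 1995 − 82 days = Jun 4, 1995.
The vessel departs: Jun 4, 1995 − 53 days = Apr 12, 1995.
The container is loaded at the origin port: Apr 12, 1995 − 3 days = Apr 9, 1995.
The shipment leaves the factory: Apr 9, 1995 − 13 days = Mar 27, 1995.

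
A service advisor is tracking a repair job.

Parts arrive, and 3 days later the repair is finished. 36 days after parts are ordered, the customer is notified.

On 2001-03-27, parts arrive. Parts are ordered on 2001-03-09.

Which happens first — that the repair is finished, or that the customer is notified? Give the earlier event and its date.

Parts arrive: Mar 27, 2001.
The repair is finished: Mar 27, 2001 + 3 days = Mar 30, 2001.
Parts are ordered: Mar 9, 2001.
The customer is notified: Mar 9, 2001 + 36 days = Apr 14, 2001.
Comparing: the repair is finished on Mar 30, 2001 vs the customer is notified on Apr 14, 2001. Earlier: the repair is finished.

The repair is finished — 2001-03-30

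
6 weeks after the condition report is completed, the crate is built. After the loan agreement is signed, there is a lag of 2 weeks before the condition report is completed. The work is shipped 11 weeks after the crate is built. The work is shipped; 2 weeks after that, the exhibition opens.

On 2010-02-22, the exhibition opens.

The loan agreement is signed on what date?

The exhibition opens: Feb 22, 2010.
The work is shipped: Feb 22, 2010 − 2 weeks = Feb 8, 2010.
The crate is built: Feb 8, 2010 − 11 weeks = Nov 23, 2009.
The condition report is completed: Nov 23, 2009 − 6 weeks = Oct 12, 2009.
The loan agreement is signed: Oct 12, 2009 − 2 weeks = Sep 28, 2009.

2009-09-28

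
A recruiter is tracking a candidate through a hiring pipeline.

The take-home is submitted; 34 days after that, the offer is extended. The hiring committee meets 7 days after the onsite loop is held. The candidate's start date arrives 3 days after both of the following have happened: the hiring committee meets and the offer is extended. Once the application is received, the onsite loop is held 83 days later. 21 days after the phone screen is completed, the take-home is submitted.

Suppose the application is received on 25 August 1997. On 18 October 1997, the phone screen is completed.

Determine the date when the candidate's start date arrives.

The application is received: Aug 25, 1997.
The onsite loop is held: Aug 25, 1997 + 83 days = Nov 16, 1997.
The hiring committee meets: Nov 16, 1997 + 7 days = Nov 23, 1997.
The phone screen is completed: Oct 18, 1997.
The take-home is submitted: Oct 18, 1997 + 21 days = Nov 8, 1997.
The offer is extended: Nov 8, 1997 + 34 days = Dec 12, 1997.
Both prerequisites met — the hiring committee meets (Nov 23, 1997), the offer is extended (Dec 12, 1997); the later is Dec 12, 1997.
The candidate's start date arrives: Dec 12, 1997 + 3 days = Dec 15, 1997.

15 December 1997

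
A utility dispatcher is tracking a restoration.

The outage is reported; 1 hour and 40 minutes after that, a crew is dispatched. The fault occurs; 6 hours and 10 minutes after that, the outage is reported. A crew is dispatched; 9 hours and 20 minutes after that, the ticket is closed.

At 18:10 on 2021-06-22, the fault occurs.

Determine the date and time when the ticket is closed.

The fault occurs: 18:10 Jun 22, 2021.
The outage is reported: 18:10 Jun 22, 2021 + 6h10m = 00:20 Jun 23, 2021.
A crew is dispatched: 00:20 Jun 23, 2021 + 1h40m = 02:00 Jun 23, 2021.
The ticket is closed: 02:00 Jun 23, 2021 + 9h20m = 11:20 Jun 23, 2021.

11:20 on 2021-06-23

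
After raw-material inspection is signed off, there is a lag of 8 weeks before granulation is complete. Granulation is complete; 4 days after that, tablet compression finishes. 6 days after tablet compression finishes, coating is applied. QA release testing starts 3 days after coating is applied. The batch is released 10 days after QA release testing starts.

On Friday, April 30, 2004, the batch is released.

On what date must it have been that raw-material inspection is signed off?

Wednesday, February 11, 2004

The batch is released: Apr 30, 2004.
QA release testing starts: Apr 30, 2004 − 10 days = Apr 20, 2004.
Coating is applied: Apr 20, 2004 − 3 days = Apr 17, 2004.
Tablet compression finishes: Apr 17, 2004 − 6 days = Apr 11, 2004.
Granulation is complete: Apr 11, 2004 − 4 days = Apr 7, 2004.
Raw-material inspection is signed off: Apr 7, 2004 − 8 weeks = Feb 11, 2004.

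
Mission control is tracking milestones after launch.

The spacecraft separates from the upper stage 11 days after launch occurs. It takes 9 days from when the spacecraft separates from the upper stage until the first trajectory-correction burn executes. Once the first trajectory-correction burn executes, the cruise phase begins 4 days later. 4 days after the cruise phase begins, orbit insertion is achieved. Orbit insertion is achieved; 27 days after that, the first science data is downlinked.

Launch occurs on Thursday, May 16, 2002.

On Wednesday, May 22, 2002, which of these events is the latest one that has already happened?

Launch occurs

Launch occurs: May 16, 2002.
The spacecraft separates from the upper stage: May 16, 2002 + 11 days = May 27, 2002.
The first trajectory-correction burn executes: May 27, 2002 + 9 days = Jun 5, 2002.
The cruise phase begins: Jun 5, 2002 + 4 days = Jun 9, 2002.
Orbit insertion is achieved: Jun 9, 2002 + 4 days = Jun 13, 2002.
The first science data is downlinked: Jun 13, 2002 + 27 days = Jul 10, 2002.
May 22, 2002 falls between when launch occurs (May 16, 2002) and when the spacecraft separates from the upper stage (May 27, 2002).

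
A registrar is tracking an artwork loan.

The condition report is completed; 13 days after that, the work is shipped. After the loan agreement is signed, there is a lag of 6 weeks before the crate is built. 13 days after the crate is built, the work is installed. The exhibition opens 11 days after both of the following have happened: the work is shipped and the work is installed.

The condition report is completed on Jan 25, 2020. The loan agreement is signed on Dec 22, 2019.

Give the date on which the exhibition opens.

The condition report is completed: Jan 25, 2020.
The work is shipped: Jan 25, 2020 + 13 days = Feb 7, 2020.
The loan agreement is signed: Dec 22, 2019.
The crate is built: Dec 22, 2019 + 6 weeks = Feb 2, 2020.
The work is installed: Feb 2, 2020 + 13 days = Feb 15, 2020.
Both prerequisites met — the work is shipped (Feb 7, 2020), the work is installed (Feb 15, 2020); the later is Feb 15, 2020.
The exhibition opens: Feb 15, 2020 + 11 days = Feb 26, 2020.

Feb 26, 2020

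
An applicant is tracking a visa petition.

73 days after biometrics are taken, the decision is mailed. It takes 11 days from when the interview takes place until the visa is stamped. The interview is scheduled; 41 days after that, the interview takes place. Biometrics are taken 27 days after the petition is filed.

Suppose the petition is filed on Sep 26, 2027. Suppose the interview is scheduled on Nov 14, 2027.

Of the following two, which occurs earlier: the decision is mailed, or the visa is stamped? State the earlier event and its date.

The decision is mailed — Jan 4, 2028

The petition is filed: Sep 26, 2027.
Biometrics are taken: Sep 26, 2027 + 27 days = Oct 23, 2027.
The decision is mailed: Oct 23, 2027 + 73 days = Jan 4, 2028.
The interview is scheduled: Nov 14, 2027.
The interview takes place: Nov 14, 2027 + 41 days = Dec 25, 2027.
The visa is stamped: Dec 25, 2027 + 11 days = Jan 5, 2028.
Comparing: the decision is mailed on Jan 4, 2028 vs the visa is stamped on Jan 5, 2028. Earlier: the decision is mailed.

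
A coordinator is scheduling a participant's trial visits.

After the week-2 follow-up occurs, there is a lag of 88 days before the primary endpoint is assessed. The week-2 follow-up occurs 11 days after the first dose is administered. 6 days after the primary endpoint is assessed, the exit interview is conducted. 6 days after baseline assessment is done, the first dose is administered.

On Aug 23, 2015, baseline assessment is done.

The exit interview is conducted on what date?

Dec 12, 2015

Baseline assessment is done: Aug 23, 2015.
The first dose is administered: Aug 23, 2015 + 6 days = Aug 29, 2015.
The week-2 follow-up occurs: Aug 29, 2015 + 11 days = Sep 9, 2015.
The primary endpoint is assessed: Sep 9, 2015 + 88 days = Dec 6, 2015.
The exit interview is conducted: Dec 6, 2015 + 6 days = Dec 12, 2015.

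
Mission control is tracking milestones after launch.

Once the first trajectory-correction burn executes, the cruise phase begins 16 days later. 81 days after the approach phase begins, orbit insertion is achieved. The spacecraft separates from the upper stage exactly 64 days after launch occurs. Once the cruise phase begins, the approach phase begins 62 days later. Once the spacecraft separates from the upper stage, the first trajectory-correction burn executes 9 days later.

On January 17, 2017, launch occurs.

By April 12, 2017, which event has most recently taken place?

The first trajectory-correction burn executes

Launch occurs: Jan 17, 2017.
The spacecraft separates from the upper stage: Jan 17, 2017 + 64 days = Mar 22, 2017.
The first trajectory-correction burn executes: Mar 22, 2017 + 9 days = Mar 31, 2017.
The cruise phase begins: Mar 31, 2017 + 16 days = Apr 16, 2017.
The approach phase begins: Apr 16, 2017 + 62 days = Jun 17, 2017.
Orbit insertion is achieved: Jun 17, 2017 + 81 days = Sep 6, 2017.
Apr 12, 2017 falls between when the first trajectory-correction burn executes (Mar 31, 2017) and when the cruise phase begins (Apr 16, 2017).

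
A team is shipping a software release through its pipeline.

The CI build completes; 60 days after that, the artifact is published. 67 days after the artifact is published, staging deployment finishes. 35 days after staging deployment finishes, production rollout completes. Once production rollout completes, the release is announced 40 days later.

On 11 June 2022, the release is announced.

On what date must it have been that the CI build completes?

21 November 2021

The release is announced: Jun 11, 2022.
Production rollout completes: Jun 11, 2022 − 40 days = May 2, 2022.
Staging deployment finishes: May 2, 2022 − 35 days = Mar 28, 2022.
The artifact is published: Mar 28, 2022 − 67 days = Jan 20, 2022.
The CI build completes: Jan 20, 2022 − 60 days = Nov 21, 2021.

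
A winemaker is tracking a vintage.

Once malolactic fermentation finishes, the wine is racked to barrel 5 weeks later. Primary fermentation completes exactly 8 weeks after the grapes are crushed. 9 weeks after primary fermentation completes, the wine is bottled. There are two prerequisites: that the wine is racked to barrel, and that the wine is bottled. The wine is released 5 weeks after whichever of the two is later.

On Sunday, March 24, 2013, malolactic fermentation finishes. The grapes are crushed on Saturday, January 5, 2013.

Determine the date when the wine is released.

Saturday, June 8, 2013

Malolactic fermentation finishes: Mar 24, 2013.
The wine is racked to barrel: Mar 24, 2013 + 5 weeks = Apr 28, 2013.
The grapes are crushed: Jan 5, 2013.
Primary fermentation completes: Jan 5, 2013 + 8 weeks = Mar 2, 2013.
The wine is bottled: Mar 2, 2013 + 9 weeks = May 4, 2013.
Both prerequisites met — the wine is racked to barrel (Apr 28, 2013), the wine is bottled (May 4, 2013); the later is May 4, 2013.
The wine is released: May 4, 2013 + 5 weeks = Jun 8, 2013.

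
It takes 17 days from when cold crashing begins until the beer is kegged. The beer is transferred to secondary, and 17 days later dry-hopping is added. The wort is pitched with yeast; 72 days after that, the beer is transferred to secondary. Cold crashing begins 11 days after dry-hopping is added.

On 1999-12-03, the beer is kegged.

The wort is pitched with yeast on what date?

The beer is kegged: Dec 3, 1999.
Cold crashing begins: Dec 3, 1999 − 17 days = Nov 16, 1999.
Dry-hopping is added: Nov 16, 1999 − 11 days = Nov 5, 1999.
The beer is transferred to secondary: Nov 5, 1999 − 17 days = Oct 19, 1999.
The wort is pitched with yeast: Oct 19, 1999 − 72 days = Aug 8, 1999.

1999-08-08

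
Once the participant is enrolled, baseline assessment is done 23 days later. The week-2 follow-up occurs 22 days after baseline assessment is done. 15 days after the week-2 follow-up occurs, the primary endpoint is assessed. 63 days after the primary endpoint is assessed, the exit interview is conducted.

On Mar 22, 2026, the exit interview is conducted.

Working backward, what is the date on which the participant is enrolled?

Nov 19, 2025

The exit interview is conducted: Mar 22, 2026.
The primary endpoint is assessed: Mar 22, 2026 − 63 days = Jan 18, 2026.
The week-2 follow-up occurs: Jan 18, 2026 − 15 days = Jan 3, 2026.
Baseline assessment is done: Jan 3, 2026 − 22 days = Dec 12, 2025.
The participant is enrolled: Dec 12, 2025 − 23 days = Nov 19, 2025.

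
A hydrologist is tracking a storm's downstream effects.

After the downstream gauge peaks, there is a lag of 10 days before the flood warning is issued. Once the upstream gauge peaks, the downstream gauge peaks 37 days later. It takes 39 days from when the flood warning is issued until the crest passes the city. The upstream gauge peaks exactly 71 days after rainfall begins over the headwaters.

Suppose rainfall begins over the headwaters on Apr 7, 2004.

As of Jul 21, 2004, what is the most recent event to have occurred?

The upstream gauge peaks

Rainfall begins over the headwaters: Apr 7, 2004.
The upstream gauge peaks: Apr 7, 2004 + 71 days = Jun 17, 2004.
The downstream gauge peaks: Jun 17, 2004 + 37 days = Jul 24, 2004.
The flood warning is issued: Jul 24, 2004 + 10 days = Aug 3, 2004.
The crest passes the city: Aug 3, 2004 + 39 days = Sep 11, 2004.
Jul 21, 2004 falls between when the upstream gauge peaks (Jun 17, 2004) and when the downstream gauge peaks (Jul 24, 2004).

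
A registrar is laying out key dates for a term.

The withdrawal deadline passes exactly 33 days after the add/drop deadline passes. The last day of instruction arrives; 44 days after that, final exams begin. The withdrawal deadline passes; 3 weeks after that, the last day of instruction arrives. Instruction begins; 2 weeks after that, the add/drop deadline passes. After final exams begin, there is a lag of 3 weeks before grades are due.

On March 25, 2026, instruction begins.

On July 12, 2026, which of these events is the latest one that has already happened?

The last day of instruction arrives

Instruction begins: Mar 25, 2026.
The add/drop deadline passes: Mar 25, 2026 + 2 weeks = Apr 8, 2026.
The withdrawal deadline passes: Apr 8, 2026 + 33 days = May 11, 2026.
The last day of instruction arrives: May 11, 2026 + 3 weeks = Jun 1, 2026.
Final exams begin: Jun 1, 2026 + 44 days = Jul 15, 2026.
Grades are due: Jul 15, 2026 + 3 weeks = Aug 5, 2026.
Jul 12, 2026 falls between when the last day of instruction arrives (Jun 1, 2026) and when final exams begin (Jul 15, 2026).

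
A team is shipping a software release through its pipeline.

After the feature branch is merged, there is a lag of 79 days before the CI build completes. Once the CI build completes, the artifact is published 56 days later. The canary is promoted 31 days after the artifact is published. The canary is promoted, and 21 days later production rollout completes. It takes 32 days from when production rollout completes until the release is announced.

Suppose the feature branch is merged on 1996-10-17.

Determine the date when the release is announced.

The feature branch is merged: Oct 17, 1996.
The CI build completes: Oct 17, 1996 + 79 days = Jan 4, 1997.
The artifact is published: Jan 4, 1997 + 56 days = Mar 1, 1997.
The canary is promoted: Mar 1, 1997 + 31 days = Apr 1, 1997.
Production rollout completes: Apr 1, 1997 + 21 days = Apr 22, 1997.
The release is announced: Apr 22, 1997 + 32 days = May 24, 1997.

1997-05-24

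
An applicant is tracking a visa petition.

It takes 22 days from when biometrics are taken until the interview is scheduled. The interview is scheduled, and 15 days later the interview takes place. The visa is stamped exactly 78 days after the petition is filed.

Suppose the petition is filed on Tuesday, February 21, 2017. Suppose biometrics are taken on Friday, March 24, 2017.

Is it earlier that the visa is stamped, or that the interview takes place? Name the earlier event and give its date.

The petition is filed: Feb 21, 2017.
The visa is stamped: Feb 21, 2017 + 78 days = May 10, 2017.
Biometrics are taken: Mar 24, 2017.
The interview is scheduled: Mar 24, 2017 + 22 days = Apr 15, 2017.
The interview takes place: Apr 15, 2017 + 15 days = Apr 30, 2017.
Comparing: the visa is stamped on May 10, 2017 vs the interview takes place on Apr 30, 2017. Earlier: the interview takes place.

The interview takes place — Sunday, April 30, 2017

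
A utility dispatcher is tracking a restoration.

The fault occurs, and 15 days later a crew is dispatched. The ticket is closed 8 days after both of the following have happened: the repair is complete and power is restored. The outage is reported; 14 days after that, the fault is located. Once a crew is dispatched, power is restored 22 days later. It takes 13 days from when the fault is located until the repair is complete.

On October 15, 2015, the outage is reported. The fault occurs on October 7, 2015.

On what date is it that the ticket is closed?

November 21, 2015

The outage is reported: Oct 15, 2015.
The fault is located: Oct 15, 2015 + 14 days = Oct 29, 2015.
The repair is complete: Oct 29, 2015 + 13 days = Nov 11, 2015.
The fault occurs: Oct 7, 2015.
A crew is dispatched: Oct 7, 2015 + 15 days = Oct 22, 2015.
Power is restored: Oct 22, 2015 + 22 days = Nov 13, 2015.
Both prerequisites met — the repair is complete (Nov 11, 2015), power is restored (Nov 13, 2015); the later is Nov 13, 2015.
The ticket is closed: Nov 13, 2015 + 8 days = Nov 21, 2015.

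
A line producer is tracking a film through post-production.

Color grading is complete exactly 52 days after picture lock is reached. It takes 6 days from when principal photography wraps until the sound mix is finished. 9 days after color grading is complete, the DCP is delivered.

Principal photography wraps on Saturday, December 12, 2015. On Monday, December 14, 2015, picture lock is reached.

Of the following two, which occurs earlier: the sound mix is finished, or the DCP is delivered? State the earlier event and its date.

The sound mix is finished — Friday, December 18, 2015

Principal photography wraps: Dec 12, 2015.
The sound mix is finished: Dec 12, 2015 + 6 days = Dec 18, 2015.
Picture lock is reached: Dec 14, 2015.
Color grading is complete: Dec 14, 2015 + 52 days = Feb 4, 2016.
The DCP is delivered: Feb 4, 2016 + 9 days = Feb 13, 2016.
Comparing: the sound mix is finished on Dec 18, 2015 vs the DCP is delivered on Feb 13, 2016. Earlier: the sound mix is finished.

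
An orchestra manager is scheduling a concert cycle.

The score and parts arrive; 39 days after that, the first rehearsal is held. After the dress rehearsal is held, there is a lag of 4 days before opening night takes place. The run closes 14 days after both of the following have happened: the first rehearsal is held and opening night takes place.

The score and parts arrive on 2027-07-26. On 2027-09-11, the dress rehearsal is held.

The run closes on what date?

2027-09-29

The score and parts arrive: Jul 26, 2027.
The first rehearsal is held: Jul 26, 2027 + 39 days = Sep 3, 2027.
The dress rehearsal is held: Sep 11, 2027.
Opening night takes place: Sep 11, 2027 + 4 days = Sep 15, 2027.
Both prerequisites met — the first rehearsal is held (Sep 3, 2027), opening night takes place (Sep 15, 2027); the later is Sep 15, 2027.
The run closes: Sep 15, 2027 + 14 days = Sep 29, 2027.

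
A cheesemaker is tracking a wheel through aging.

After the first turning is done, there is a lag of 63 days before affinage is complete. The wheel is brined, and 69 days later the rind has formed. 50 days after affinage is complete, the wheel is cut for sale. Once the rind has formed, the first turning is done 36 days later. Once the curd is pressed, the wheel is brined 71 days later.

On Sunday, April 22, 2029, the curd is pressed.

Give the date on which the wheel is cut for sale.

The curd is pressed: Apr 22, 2029.
The wheel is brined: Apr 22, 2029 + 71 days = Jul 2, 2029.
The rind has formed: Jul 2, 2029 + 69 days = Sep 9, 2029.
The first turning is done: Sep 9, 2029 + 36 days = Oct 15, 2029.
Affinage is complete: Oct 15, 2029 + 63 days = Dec 17, 2029.
The wheel is cut for sale: Dec 17, 2029 + 50 days = Feb 5, 2030.

Tuesday, February 5, 2030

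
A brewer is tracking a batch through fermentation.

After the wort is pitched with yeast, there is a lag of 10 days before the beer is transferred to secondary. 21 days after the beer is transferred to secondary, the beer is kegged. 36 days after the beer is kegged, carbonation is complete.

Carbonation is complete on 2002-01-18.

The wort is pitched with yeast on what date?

Carbonation is complete: Jan 18, 2002.
The beer is kegged: Jan 18, 2002 − 36 days = Dec 13, 2001.
The beer is transferred to secondary: Dec 13, 2001 − 21 days = Nov 22, 2001.
The wort is pitched with yeast: Nov 22, 2001 − 10 days = Nov 12, 2001.

2001-11-12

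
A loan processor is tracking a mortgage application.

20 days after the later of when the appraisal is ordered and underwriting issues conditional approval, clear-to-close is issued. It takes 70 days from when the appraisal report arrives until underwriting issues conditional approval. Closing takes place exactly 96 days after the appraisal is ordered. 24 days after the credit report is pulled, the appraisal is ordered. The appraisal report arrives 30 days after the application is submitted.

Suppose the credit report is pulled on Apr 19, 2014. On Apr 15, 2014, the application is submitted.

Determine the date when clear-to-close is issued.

The credit report is pulled: Apr 19, 2014.
The appraisal is ordered: Apr 19, 2014 + 24 days = May 13, 2014.
The application is submitted: Apr 15, 2014.
The appraisal report arrives: Apr 15, 2014 + 30 days = May 15, 2014.
Underwriting issues conditional approval: May 15, 2014 + 70 days = Jul 24, 2014.
Both prerequisites met — the appraisal is ordered (May 13, 2014), underwriting issues conditional approval (Jul 24, 2014); the later is Jul 24, 2014.
Clear-to-close is issued: Jul 24, 2014 + 20 days = Aug 13, 2014.

Aug 13, 2014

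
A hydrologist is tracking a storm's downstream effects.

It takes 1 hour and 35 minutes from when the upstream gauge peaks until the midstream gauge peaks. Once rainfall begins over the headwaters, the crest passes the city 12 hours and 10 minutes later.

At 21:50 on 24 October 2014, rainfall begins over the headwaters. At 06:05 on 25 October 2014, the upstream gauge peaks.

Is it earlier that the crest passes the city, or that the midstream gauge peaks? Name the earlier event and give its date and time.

The midstream gauge peaks — 07:40 on 25 October 2014

Rainfall begins over the headwaters: 21:50 Oct 24, 2014.
The crest passes the city: 21:50 Oct 24, 2014 + 12h10m = 10:00 Oct 25, 2014.
The upstream gauge peaks: 06:05 Oct 25, 2014.
The midstream gauge peaks: 06:05 Oct 25, 2014 + 1h35m = 07:40 Oct 25, 2014.
Comparing: the crest passes the city at 10:00 Oct 25, 2014 vs the midstream gauge peaks at 07:40 Oct 25, 2014. Earlier: the midstream gauge peaks.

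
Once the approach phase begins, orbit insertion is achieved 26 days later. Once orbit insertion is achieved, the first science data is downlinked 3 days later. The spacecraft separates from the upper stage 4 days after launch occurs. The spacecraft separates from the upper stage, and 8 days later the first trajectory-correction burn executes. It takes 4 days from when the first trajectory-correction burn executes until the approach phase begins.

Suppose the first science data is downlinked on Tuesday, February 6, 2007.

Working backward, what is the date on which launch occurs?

Saturday, December 23, 2006

The first science data is downlinked: Feb 6, 2007.
Orbit insertion is achieved: Feb 6, 2007 − 3 days = Feb 3, 2007.
The approach phase begins: Feb 3, 2007 − 26 days = Jan 8, 2007.
The first trajectory-correction burn executes: Jan 8, 2007 − 4 days = Jan 4, 2007.
The spacecraft separates from the upper stage: Jan 4, 2007 − 8 days = Dec 27, 2006.
Launch occurs: Dec 27, 2006 − 4 days = Dec 23, 2006.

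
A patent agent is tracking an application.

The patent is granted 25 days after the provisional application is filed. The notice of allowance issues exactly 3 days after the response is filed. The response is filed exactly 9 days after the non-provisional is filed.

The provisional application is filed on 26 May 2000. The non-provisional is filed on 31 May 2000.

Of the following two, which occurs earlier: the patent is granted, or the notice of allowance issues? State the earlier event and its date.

The provisional application is filed: May 26, 2000.
The patent is granted: May 26, 2000 + 25 days = Jun 20, 2000.
The non-provisional is filed: May 31, 2000.
The response is filed: May 31, 2000 + 9 days = Jun 9, 2000.
The notice of allowance issues: Jun 9, 2000 + 3 days = Jun 12, 2000.
Comparing: the patent is granted on Jun 20, 2000 vs the notice of allowance issues on Jun 12, 2000. Earlier: the notice of allowance issues.

The notice of allowance issues — 12 June 2000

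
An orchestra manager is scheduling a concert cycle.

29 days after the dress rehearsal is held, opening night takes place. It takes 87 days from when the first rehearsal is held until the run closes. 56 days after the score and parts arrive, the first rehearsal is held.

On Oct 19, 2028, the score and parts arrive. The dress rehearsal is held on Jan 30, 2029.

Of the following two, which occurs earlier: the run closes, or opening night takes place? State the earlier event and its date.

Opening night takes place — Feb 28, 2029

The score and parts arrive: Oct 19, 2028.
The first rehearsal is held: Oct 19, 2028 + 56 days = Dec 14, 2028.
The run closes: Dec 14, 2028 + 87 days = Mar 11, 2029.
The dress rehearsal is held: Jan 30, 2029.
Opening night takes place: Jan 30, 2029 + 29 days = Feb 28, 2029.
Comparing: the run closes on Mar 11, 2029 vs opening night takes place on Feb 28, 2029. Earlier: opening night takes place.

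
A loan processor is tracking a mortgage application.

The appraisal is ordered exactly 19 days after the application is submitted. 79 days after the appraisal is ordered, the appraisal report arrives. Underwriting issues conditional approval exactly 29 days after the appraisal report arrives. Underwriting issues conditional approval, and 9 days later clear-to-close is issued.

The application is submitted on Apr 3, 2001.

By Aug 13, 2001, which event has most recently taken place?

The application is submitted: Apr 3, 2001.
The appraisal is ordered: Apr 3, 2001 + 19 days = Apr 22, 2001.
The appraisal report arrives: Apr 22, 2001 + 79 days = Jul 10, 2001.
Underwriting issues conditional approval: Jul 10, 2001 + 29 days = Aug 8, 2001.
Clear-to-close is issued: Aug 8, 2001 + 9 days = Aug 17, 2001.
Aug 13, 2001 falls between when underwriting issues conditional approval (Aug 8, 2001) and when clear-to-close is issued (Aug 17, 2001).

Underwriting issues conditional approval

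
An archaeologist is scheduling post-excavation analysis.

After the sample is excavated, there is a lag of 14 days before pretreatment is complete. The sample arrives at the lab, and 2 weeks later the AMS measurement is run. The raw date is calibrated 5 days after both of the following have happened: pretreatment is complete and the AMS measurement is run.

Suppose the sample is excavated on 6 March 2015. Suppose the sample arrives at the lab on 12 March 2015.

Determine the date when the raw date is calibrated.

31 March 2015

The sample is excavated: Mar 6, 2015.
Pretreatment is complete: Mar 6, 2015 + 14 days = Mar 20, 2015.
The sample arrives at the lab: Mar 12, 2015.
The AMS measurement is run: Mar 12, 2015 + 2 weeks = Mar 26, 2015.
Both prerequisites met — pretreatment is complete (Mar 20, 2015), the AMS measurement is run (Mar 26, 2015); the later is Mar 26, 2015.
The raw date is calibrated: Mar 26, 2015 + 5 days = Mar 31, 2015.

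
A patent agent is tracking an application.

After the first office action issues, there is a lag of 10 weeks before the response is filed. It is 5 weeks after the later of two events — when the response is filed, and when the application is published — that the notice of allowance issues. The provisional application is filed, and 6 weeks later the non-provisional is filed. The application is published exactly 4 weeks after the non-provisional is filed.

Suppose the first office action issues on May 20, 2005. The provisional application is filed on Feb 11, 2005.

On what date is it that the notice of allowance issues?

Sep 2, 2005

The first office action issues: May 20, 2005.
The response is filed: May 20, 2005 + 10 weeks = Jul 29, 2005.
The provisional application is filed: Feb 11, 2005.
The non-provisional is filed: Feb 11, 2005 + 6 weeks = Mar 25, 2005.
The application is published: Mar 25, 2005 + 4 weeks = Apr 22, 2005.
Both prerequisites met — the response is filed (Jul 29, 2005), the application is published (Apr 22, 2005); the later is Jul 29, 2005.
The notice of allowance issues: Jul 29, 2005 + 5 weeks = Sep 2, 2005.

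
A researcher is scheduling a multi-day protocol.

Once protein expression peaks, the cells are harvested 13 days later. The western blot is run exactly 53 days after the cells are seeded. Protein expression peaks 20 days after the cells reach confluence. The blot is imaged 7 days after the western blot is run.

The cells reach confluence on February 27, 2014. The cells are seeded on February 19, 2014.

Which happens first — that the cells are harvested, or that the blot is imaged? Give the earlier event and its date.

The cells are harvested — April 1, 2014

The cells reach confluence: Feb 27, 2014.
Protein expression peaks: Feb 27, 2014 + 20 days = Mar 19, 2014.
The cells are harvested: Mar 19, 2014 + 13 days = Apr 1, 2014.
The cells are seeded: Feb 19, 2014.
The western blot is run: Feb 19, 2014 + 53 days = Apr 13, 2014.
The blot is imaged: Apr 13, 2014 + 7 days = Apr 20, 2014.
Comparing: the cells are harvested on Apr 1, 2014 vs the blot is imaged on Apr 20, 2014. Earlier: the cells are harvested.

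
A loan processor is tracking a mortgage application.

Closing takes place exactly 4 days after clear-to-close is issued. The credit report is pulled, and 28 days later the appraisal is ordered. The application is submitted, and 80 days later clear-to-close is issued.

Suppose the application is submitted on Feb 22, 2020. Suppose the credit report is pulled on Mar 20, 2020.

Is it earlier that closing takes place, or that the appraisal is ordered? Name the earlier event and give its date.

The application is submitted: Feb 22, 2020.
Clear-to-close is issued: Feb 22, 2020 + 80 days = May 12, 2020.
Closing takes place: May 12, 2020 + 4 days = May 16, 2020.
The credit report is pulled: Mar 20, 2020.
The appraisal is ordered: Mar 20, 2020 + 28 days = Apr 17, 2020.
Comparing: closing takes place on May 16, 2020 vs the appraisal is ordered on Apr 17, 2020. Earlier: the appraisal is ordered.

The appraisal is ordered — Apr 17, 2020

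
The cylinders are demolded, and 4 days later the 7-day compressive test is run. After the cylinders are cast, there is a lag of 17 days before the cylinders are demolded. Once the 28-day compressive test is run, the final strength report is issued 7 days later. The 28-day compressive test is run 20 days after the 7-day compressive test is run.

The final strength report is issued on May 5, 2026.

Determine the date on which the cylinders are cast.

March 18, 2026

The final strength report is issued: May 5, 2026.
The 28-day compressive test is run: May 5, 2026 − 7 days = Apr 28, 2026.
The 7-day compressive test is run: Apr 28, 2026 − 20 days = Apr 8, 2026.
The cylinders are demolded: Apr 8, 2026 − 4 days = Apr 4, 2026.
The cylinders are cast: Apr 4, 2026 − 17 days = Mar 18, 2026.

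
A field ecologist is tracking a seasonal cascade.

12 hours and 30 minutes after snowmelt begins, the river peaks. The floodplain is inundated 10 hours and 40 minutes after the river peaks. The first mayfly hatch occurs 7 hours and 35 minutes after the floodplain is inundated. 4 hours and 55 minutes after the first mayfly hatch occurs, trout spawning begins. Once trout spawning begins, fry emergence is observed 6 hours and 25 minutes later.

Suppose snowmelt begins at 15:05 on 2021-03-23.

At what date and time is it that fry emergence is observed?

Snowmelt begins: 15:05 Mar 23, 2021.
The river peaks: 15:05 Mar 23, 2021 + 12h30m = 03:35 Mar 24, 2021.
The floodplain is inundated: 03:35 Mar 24, 2021 + 10h40m = 14:15 Mar 24, 2021.
The first mayfly hatch occurs: 14:15 Mar 24, 2021 + 7h35m = 21:50 Mar 24, 2021.
Trout spawning begins: 21:50 Mar 24, 2021 + 4h55m = 02:45 Mar 25, 2021.
Fry emergence is observed: 02:45 Mar 25, 2021 + 6h25m = 09:10 Mar 25, 2021.

09:10 on 2021-03-25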